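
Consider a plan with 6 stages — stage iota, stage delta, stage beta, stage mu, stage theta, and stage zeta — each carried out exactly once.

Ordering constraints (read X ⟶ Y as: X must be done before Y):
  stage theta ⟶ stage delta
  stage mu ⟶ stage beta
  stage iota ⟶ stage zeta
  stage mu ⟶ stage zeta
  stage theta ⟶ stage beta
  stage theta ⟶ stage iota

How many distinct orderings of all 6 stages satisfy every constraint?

The stages with no prerequisites are stage mu, stage theta; any of them can be placed first.
Enumerating by repeatedly choosing an available stage (one whose prerequisites are all placed) gives 37 distinct complete orderings.

37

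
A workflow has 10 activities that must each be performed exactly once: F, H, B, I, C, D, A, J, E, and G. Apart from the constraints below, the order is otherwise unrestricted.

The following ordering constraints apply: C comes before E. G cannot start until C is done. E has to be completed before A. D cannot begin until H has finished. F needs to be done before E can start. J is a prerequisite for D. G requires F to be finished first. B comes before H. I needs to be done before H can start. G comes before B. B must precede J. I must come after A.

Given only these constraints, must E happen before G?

No

E and G are not related by any chain of constraints.
So E can come before G or after — it is not forced.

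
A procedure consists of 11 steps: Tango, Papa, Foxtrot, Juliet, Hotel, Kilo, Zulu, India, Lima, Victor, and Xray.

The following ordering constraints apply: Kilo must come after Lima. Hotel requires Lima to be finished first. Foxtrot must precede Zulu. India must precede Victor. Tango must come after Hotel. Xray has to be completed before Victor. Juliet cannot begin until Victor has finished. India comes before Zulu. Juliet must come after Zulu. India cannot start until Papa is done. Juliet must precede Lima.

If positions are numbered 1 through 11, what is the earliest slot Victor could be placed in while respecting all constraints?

Working backwards through the constraints from Victor, its full set of required predecessors is Papa, India, Xray — 3 of them.
With 3 mandatory predecessors, the earliest Victor can sit is position 3+1 = 4, and placing just those 3 first achieves it.

4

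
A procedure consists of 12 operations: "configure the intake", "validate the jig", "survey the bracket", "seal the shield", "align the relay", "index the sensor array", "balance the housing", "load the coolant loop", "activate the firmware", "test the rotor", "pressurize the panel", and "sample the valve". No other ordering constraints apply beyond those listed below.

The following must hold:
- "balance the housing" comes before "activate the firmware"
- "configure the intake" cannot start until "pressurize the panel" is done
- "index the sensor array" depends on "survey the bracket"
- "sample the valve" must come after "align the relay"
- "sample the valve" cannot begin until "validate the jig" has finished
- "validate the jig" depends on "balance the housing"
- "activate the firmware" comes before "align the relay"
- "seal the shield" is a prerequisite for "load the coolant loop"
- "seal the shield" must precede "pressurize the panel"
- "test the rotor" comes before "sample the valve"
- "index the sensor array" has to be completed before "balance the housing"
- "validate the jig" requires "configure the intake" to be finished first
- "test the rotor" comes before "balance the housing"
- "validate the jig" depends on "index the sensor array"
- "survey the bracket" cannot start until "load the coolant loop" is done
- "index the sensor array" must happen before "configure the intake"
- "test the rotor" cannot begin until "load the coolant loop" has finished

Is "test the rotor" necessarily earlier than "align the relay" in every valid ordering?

Following the dependencies: "test the rotor" → "balance the housing" → "activate the firmware" → "align the relay".
Hence "test the rotor" necessarily comes before "align the relay".

Yes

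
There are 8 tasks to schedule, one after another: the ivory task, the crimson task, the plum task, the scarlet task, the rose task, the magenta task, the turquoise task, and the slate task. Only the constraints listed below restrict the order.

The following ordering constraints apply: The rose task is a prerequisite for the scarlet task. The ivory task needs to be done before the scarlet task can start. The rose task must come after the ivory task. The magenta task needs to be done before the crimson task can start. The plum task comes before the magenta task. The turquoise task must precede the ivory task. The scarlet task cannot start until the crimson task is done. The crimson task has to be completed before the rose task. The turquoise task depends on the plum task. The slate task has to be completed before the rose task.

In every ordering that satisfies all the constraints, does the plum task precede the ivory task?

Yes

There is a constraint chain the plum task → the turquoise task → the ivory task.
Hence the plum task necessarily comes before the ivory task.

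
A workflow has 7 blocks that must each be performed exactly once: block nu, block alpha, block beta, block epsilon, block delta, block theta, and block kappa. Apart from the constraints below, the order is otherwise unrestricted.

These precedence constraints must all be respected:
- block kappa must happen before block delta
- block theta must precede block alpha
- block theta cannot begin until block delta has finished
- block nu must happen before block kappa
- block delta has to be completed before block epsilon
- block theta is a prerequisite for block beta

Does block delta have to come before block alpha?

Yes

There is a constraint chain block delta → block theta → block alpha.
So block delta must precede block alpha in any valid ordering.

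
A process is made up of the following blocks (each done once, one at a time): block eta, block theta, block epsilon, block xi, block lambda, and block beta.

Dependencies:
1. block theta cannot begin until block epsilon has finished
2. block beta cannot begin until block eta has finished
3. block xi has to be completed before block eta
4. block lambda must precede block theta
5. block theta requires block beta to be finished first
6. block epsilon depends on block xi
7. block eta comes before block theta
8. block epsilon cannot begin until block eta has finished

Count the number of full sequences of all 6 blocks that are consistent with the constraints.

10

2 blocks have no prerequisites (block xi, block lambda), so any of them could come first.
Enumerating by repeatedly choosing an available block (one whose prerequisites are all placed) gives 10 distinct complete orderings.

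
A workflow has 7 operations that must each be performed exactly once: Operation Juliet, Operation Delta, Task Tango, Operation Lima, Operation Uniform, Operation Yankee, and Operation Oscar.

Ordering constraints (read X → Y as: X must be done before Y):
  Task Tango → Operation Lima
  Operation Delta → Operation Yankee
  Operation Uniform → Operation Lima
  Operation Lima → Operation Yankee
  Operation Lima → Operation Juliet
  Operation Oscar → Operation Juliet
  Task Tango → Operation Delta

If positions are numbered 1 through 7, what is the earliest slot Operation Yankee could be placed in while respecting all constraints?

5

The operations that are forced before Operation Yankee, directly or transitively, are Operation Delta, Task Tango, Operation Lima, Operation Uniform. That's 4 operations.
With 4 mandatory predecessors, the earliest Operation Yankee can sit is position 4+1 = 5, and placing just those 4 first achieves it.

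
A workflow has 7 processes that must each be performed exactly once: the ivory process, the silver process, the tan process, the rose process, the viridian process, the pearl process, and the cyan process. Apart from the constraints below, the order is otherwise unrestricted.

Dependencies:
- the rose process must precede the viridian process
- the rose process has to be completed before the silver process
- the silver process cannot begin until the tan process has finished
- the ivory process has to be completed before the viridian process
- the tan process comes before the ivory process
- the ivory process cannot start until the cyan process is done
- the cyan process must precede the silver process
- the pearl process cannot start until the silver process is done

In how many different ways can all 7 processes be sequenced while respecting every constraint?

The processes with no prerequisites are the tan process, the rose process, the cyan process; any of them can be placed first.
Counting all ways to extend the partial order to a total order gives 42.

42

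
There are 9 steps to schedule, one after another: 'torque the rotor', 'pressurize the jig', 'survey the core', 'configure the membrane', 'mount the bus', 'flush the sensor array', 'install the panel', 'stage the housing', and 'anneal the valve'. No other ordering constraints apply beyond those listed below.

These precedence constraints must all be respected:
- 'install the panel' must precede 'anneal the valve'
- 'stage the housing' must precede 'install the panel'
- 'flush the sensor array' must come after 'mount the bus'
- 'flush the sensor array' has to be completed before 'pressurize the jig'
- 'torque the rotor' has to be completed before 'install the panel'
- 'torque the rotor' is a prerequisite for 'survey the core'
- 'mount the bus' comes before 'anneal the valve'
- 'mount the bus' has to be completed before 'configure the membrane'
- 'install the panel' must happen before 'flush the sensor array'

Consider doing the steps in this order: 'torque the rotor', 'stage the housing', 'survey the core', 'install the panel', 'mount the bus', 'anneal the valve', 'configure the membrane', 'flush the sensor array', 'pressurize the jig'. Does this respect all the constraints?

Going through the constraints one by one, each required predecessor appears earlier in the sequence than its dependent — e.g. 'install the panel' (position 4) is before 'flush the sensor array' (position 8), as required.

Yes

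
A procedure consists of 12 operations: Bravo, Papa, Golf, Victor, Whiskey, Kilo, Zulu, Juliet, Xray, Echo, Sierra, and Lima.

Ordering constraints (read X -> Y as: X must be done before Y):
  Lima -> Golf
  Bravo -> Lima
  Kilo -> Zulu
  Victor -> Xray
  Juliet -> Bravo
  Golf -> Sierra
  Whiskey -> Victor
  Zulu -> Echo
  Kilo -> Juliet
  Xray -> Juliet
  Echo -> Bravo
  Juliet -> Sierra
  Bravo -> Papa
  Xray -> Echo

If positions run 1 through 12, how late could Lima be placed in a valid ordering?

10

Every operation that must follow Lima has to come after it. Tracing all chains starting from Lima, those operations are: Golf, Sierra — 2 in total.
With 2 mandatory successors out of 12 operations total, the latest slot for Lima is 12−2 = 10, and it's reachable by doing all non-successors before Lima.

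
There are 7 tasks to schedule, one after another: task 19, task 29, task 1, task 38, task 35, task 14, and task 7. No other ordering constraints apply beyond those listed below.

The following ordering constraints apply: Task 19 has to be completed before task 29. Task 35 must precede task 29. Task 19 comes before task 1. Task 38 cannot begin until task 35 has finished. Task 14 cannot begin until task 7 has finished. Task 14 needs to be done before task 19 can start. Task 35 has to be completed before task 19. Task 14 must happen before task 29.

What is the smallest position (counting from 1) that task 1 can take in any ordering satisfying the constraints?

5

Every task that must precede task 1 has to come before it. Tracing all chains that end at task 1, those tasks are: task 19, task 35, task 14, task 7 — 4 in total.
With 4 mandatory predecessors, the earliest task 1 can sit is position 4+1 = 5, and placing just those 4 first achieves it.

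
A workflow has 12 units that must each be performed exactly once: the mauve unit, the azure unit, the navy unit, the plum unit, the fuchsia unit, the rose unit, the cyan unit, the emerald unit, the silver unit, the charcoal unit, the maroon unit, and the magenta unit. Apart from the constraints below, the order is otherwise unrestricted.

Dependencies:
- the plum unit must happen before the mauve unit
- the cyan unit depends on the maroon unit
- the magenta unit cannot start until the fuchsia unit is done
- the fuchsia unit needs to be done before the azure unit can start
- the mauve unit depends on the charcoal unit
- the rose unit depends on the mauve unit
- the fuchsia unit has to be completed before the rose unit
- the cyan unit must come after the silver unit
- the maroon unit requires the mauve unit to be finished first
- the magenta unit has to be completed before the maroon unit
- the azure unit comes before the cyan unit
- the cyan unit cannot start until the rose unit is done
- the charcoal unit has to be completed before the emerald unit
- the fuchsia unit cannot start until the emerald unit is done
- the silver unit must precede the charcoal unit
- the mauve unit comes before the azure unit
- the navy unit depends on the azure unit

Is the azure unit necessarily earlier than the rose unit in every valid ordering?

The azure unit and the rose unit are not related by any chain of constraints.
There exist valid orderings with the rose unit before the azure unit, so the azure unit is not required to come first.

No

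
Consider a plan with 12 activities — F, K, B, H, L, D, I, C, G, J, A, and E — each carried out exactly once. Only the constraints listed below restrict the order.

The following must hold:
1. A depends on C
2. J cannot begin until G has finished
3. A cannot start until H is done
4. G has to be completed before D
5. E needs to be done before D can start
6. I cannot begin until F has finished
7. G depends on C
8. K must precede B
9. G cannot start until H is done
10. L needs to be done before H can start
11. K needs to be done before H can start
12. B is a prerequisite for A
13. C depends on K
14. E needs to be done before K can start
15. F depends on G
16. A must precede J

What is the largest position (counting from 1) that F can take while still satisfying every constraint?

11

The only activity forced after F (directly or by a chain) is I.
With 1 mandatory successor out of 12 activities total, the latest slot for F is 12−1 = 11, and it's reachable by doing all non-successors before F.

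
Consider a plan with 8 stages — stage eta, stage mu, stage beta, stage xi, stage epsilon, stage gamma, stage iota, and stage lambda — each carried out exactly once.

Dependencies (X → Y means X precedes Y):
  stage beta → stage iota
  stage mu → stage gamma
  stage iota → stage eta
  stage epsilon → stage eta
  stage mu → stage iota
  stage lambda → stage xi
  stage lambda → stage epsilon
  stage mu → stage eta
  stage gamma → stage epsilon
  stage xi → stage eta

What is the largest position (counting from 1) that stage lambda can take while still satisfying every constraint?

5

Every stage that must follow stage lambda has to come after it. Tracing all chains starting from stage lambda, those stages are: stage eta, stage xi, stage epsilon — 3 in total.
With 3 mandatory successors out of 8 stages total, the latest slot for stage lambda is 8−3 = 5, and it's reachable by doing all non-successors before stage lambda.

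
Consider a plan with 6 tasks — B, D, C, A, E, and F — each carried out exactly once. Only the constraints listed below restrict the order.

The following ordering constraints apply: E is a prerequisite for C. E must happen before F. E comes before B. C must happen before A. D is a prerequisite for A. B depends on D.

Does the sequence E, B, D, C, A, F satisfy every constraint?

Here D comes after B.
That contradicts the constraint that D must precede B.

No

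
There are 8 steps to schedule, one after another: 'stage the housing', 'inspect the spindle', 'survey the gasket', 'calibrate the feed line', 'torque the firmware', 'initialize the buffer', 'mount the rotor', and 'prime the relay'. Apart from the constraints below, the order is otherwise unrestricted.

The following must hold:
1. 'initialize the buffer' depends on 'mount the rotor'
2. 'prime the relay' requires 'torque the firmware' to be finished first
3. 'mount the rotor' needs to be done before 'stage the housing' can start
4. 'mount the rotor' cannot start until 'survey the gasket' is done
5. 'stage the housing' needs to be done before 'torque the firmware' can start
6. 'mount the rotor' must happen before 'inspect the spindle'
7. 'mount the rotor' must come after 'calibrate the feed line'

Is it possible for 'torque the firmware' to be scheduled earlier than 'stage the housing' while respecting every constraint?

No

Following 'stage the housing' → 'torque the firmware', 'stage the housing' must precede 'torque the firmware' in every valid ordering.
So no valid ordering can have 'torque the firmware' before 'stage the housing'.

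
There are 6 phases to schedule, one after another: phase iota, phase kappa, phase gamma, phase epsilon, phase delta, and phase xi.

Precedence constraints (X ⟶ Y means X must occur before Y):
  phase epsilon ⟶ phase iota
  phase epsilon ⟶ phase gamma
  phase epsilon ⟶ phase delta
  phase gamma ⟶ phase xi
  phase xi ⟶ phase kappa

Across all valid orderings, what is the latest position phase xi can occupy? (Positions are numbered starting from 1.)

5

The only phase forced after phase xi (directly or by a chain) is phase kappa.
So at least 1 phase follows phase xi, putting phase xi no later than position 5. That position is achievable by scheduling everything else first.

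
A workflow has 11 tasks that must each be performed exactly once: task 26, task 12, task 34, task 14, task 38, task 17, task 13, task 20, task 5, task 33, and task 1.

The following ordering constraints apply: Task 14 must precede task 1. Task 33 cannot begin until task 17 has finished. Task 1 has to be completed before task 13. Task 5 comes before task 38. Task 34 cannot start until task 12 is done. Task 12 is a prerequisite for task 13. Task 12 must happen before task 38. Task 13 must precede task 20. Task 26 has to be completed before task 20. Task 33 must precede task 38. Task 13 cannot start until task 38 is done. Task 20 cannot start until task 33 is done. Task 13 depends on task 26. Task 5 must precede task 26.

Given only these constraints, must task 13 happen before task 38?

No

There is a chain task 38 → task 13, which puts task 38 before task 13.
So task 13 does not have to come before task 38 — it cannot.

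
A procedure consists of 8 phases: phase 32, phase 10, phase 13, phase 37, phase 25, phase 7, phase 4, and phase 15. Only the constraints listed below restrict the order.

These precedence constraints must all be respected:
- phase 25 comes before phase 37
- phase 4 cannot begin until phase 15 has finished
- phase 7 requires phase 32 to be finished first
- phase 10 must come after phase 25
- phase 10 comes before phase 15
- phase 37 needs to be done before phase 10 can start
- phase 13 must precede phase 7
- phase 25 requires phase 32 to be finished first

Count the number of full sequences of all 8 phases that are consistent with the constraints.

2 phases have no prerequisites (phase 32, phase 13), so any of them could come first.
Counting all ways to extend the partial order to a total order gives 27.

27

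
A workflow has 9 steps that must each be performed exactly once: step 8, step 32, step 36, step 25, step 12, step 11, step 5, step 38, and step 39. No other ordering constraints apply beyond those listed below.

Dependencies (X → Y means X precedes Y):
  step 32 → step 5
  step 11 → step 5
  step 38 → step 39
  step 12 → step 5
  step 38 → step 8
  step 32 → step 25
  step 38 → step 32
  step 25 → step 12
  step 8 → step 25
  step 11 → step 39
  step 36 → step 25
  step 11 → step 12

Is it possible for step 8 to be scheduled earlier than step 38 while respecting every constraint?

No

The constraints give a chain step 38 → step 8, which forces step 38 before step 8.
Hence step 8 can never be scheduled before step 38.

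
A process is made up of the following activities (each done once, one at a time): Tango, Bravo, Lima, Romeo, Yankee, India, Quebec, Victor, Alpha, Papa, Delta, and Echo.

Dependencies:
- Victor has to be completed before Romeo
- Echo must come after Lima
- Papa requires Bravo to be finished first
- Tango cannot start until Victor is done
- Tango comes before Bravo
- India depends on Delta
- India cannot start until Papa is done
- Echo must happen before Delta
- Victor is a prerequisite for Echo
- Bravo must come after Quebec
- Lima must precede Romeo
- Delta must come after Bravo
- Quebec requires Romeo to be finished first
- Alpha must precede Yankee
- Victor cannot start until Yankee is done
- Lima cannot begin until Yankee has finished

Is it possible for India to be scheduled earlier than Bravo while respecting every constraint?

There is a dependency chain Bravo → Papa → India, so India always comes after Bravo.
Hence India can never be scheduled before Bravo.

No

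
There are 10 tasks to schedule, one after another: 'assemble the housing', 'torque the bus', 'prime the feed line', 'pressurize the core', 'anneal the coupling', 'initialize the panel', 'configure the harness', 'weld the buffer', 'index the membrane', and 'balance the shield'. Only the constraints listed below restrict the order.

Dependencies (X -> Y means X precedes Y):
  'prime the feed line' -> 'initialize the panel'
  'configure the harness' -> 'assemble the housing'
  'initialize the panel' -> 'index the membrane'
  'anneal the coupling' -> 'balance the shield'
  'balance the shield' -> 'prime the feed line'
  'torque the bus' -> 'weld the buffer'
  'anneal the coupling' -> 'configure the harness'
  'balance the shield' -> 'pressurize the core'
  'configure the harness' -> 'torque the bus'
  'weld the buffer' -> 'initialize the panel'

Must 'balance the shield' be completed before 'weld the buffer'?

No

Nothing in the constraints links 'balance the shield' and 'weld the buffer'; they are unordered relative to each other.
A valid ordering placing 'weld the buffer' before 'balance the shield' exists, so the answer is no.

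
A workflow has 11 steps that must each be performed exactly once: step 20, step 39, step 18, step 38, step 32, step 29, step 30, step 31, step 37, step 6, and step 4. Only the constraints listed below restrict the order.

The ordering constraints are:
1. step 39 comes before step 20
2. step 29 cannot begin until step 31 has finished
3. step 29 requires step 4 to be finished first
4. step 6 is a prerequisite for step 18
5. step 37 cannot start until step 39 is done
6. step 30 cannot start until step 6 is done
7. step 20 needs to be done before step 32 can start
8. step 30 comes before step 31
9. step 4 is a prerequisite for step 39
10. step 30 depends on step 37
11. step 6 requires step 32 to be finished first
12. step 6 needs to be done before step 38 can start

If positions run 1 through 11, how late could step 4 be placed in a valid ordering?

Following every chain forward from step 4, the steps that must come later are step 20, step 39, step 18, step 38, step 32, step 29, step 30, step 31, step 37, step 6 — 10 of them.
With 10 mandatory successors out of 11 steps total, the latest slot for step 4 is 11−10 = 1, and it's reachable by doing all non-successors before step 4.

1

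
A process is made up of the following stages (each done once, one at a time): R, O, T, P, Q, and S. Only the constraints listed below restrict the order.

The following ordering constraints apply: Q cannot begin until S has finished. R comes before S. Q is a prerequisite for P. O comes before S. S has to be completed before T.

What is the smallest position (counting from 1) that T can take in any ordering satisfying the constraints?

4

The stages that are forced before T, directly or transitively, are R, O, S. That's 3 stages.
So at minimum 3 stages come before T, putting T no earlier than position 4. That position is achievable by scheduling exactly those predecessors first.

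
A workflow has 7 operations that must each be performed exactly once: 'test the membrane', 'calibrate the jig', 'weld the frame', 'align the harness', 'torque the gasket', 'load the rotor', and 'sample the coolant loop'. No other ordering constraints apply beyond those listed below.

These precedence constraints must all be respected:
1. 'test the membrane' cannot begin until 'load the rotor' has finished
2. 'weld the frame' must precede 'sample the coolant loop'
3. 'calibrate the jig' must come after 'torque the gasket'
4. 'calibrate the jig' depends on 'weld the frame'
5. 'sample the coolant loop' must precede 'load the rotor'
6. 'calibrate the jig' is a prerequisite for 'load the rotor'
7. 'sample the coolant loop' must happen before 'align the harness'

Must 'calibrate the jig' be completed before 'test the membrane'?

Following the dependencies: 'calibrate the jig' → 'load the rotor' → 'test the membrane'.
That forces 'calibrate the jig' before 'test the membrane' in every valid schedule.

Yes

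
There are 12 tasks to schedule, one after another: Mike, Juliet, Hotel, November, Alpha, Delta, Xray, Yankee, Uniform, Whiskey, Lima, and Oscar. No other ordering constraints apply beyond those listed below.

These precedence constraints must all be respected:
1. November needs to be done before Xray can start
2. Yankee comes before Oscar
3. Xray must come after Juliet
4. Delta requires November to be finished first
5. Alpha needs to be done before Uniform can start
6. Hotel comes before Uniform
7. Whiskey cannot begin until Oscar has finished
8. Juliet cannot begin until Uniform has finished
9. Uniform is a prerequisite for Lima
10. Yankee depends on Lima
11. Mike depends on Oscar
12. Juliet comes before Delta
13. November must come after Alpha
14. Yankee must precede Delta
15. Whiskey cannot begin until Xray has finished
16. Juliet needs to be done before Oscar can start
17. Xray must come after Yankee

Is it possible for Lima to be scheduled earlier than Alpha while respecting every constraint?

There is a dependency chain Alpha → Uniform → Lima, so Lima always comes after Alpha.
So no valid ordering can have Lima before Alpha.

No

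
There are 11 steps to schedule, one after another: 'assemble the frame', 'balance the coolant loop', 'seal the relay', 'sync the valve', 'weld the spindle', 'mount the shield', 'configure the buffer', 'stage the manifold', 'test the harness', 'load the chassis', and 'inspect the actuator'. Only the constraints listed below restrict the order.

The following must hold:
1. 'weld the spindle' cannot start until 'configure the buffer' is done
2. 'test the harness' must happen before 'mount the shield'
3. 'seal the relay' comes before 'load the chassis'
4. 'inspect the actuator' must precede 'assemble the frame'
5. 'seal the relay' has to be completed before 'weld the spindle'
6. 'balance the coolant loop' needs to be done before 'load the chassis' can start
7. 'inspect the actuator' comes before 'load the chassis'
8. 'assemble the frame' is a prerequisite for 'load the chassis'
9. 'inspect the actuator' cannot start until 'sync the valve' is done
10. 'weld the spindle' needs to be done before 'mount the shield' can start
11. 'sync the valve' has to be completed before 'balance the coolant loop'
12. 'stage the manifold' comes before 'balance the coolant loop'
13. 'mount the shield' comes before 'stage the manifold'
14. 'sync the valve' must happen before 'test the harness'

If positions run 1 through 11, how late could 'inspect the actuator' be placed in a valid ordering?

9

Every step that must follow 'inspect the actuator' has to come after it. Tracing all chains starting from 'inspect the actuator', those steps are: 'assemble the frame', 'load the chassis' — 2 in total.
So at least 2 steps follow 'inspect the actuator', putting 'inspect the actuator' no later than position 9. That position is achievable by scheduling everything else first.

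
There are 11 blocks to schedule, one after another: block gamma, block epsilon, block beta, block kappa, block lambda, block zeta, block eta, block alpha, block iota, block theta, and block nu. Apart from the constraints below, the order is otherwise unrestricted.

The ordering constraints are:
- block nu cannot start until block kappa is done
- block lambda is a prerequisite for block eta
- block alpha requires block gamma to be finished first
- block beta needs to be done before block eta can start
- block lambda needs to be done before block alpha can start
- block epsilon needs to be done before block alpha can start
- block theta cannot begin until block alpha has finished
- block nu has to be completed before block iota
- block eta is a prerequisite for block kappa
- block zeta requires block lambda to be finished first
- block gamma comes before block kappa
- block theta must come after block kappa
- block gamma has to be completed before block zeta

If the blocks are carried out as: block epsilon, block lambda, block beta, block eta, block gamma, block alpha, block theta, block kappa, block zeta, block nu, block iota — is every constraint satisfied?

The sequence places block theta ahead of block kappa.
But one of the constraints requires block kappa before block theta, so this ordering violates it.

No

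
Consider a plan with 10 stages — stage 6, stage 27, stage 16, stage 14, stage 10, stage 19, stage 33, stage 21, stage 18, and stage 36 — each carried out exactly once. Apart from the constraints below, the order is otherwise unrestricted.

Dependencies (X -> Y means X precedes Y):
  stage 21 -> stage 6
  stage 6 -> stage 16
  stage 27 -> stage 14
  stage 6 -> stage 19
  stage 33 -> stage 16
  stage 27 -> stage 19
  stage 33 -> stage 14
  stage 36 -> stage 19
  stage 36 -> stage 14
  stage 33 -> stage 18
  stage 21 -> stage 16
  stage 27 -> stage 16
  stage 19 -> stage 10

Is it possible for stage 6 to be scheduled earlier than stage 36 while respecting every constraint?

Nothing in the constraints forces stage 36 before stage 6 — there is no chain from stage 36 to stage 6.
So a valid ordering placing stage 6 earlier than stage 36 exists.

Yes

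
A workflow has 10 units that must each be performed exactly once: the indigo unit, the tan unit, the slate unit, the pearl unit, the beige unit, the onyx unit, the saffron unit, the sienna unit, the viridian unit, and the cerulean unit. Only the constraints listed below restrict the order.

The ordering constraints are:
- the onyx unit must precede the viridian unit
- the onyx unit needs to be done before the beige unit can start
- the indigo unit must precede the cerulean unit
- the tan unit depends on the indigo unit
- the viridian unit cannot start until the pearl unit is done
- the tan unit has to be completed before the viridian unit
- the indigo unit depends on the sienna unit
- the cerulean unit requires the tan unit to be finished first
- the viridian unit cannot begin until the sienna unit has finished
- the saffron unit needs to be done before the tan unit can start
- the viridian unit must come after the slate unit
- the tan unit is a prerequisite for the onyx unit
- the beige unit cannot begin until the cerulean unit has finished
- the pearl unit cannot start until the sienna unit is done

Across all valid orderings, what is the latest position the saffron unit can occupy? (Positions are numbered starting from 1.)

Following every chain forward from the saffron unit, the units that must come later are the tan unit, the beige unit, the onyx unit, the viridian unit, the cerulean unit — 5 of them.
So at least 5 units follow the saffron unit, putting the saffron unit no later than position 5. That position is achievable by scheduling everything else first.

5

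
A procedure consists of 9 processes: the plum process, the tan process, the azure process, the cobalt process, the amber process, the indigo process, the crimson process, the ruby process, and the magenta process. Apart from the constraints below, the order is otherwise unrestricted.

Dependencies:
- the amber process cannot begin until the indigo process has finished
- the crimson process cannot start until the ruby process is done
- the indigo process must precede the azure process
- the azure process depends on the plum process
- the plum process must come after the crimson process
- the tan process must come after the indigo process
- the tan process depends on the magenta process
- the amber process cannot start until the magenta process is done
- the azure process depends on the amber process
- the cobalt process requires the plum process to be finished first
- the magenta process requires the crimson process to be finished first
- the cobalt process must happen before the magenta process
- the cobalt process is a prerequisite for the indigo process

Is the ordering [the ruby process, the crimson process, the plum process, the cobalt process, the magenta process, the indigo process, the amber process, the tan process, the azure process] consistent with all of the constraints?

Yes

Checking each listed constraint against this order: for instance, the plum process is in position 3 and the azure process in position 9, so that constraint holds — and the remaining constraints check out the same way.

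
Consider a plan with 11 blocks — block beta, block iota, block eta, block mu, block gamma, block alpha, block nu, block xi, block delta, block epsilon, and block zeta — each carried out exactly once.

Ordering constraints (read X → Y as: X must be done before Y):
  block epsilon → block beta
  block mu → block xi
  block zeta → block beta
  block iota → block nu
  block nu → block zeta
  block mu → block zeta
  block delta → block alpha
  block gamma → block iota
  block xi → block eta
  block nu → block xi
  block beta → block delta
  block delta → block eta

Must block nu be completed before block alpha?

Yes

There is a constraint chain block nu → block zeta → block beta → block delta → block alpha.
So block nu must precede block alpha in any valid ordering.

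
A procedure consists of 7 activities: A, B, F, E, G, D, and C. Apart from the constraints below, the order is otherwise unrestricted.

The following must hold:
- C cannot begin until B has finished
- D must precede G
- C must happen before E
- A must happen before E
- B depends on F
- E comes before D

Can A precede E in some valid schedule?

Yes

Every valid ordering already has A before E (the constraints require it), so in particular at least one does.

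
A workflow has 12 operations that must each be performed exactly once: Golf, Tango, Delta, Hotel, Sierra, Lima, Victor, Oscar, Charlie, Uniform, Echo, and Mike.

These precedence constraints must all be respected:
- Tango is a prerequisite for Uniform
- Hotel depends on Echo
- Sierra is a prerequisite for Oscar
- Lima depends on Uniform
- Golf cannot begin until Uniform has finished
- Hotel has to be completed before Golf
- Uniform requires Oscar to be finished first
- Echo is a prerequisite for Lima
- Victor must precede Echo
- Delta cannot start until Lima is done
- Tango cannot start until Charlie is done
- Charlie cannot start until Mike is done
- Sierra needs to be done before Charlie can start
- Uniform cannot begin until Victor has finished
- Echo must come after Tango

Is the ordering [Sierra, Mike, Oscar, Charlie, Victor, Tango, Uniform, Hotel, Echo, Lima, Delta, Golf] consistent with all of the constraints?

No

In the proposed order, Hotel appears before Echo.
Since Echo is required before Hotel, the ordering is invalid.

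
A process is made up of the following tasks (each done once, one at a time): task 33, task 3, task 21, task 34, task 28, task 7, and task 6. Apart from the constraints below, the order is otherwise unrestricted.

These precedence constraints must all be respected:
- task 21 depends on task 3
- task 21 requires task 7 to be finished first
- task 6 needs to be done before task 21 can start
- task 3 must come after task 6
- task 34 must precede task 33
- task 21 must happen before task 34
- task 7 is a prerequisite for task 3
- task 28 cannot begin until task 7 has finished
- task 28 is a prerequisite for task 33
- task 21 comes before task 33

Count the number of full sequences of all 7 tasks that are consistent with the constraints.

9

The tasks with no prerequisites are task 7, task 6; any of them can be placed first.
Enumerating by repeatedly choosing an available task (one whose prerequisites are all placed) gives 9 distinct complete orderings.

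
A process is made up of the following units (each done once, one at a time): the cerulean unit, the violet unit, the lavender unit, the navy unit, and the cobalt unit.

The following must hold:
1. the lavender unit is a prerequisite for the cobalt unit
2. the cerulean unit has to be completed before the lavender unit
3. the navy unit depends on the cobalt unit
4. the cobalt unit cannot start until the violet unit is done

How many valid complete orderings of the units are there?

3

2 units have no prerequisites (the cerulean unit, the violet unit), so any of them could come first.
Systematically extending each partial ordering one unit at a time and counting, there are 3 complete orderings.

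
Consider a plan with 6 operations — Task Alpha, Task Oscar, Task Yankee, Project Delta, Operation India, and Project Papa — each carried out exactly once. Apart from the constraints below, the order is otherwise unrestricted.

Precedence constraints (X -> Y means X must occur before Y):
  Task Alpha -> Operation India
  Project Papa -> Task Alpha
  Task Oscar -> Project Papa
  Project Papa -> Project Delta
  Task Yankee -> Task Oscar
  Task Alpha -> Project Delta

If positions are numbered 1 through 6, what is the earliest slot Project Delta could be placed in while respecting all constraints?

5

The operations that are forced before Project Delta, directly or transitively, are Task Alpha, Task Oscar, Task Yankee, Project Papa. That's 4 operations.
With 4 mandatory predecessors, the earliest Project Delta can sit is position 4+1 = 5, and placing just those 4 first achieves it.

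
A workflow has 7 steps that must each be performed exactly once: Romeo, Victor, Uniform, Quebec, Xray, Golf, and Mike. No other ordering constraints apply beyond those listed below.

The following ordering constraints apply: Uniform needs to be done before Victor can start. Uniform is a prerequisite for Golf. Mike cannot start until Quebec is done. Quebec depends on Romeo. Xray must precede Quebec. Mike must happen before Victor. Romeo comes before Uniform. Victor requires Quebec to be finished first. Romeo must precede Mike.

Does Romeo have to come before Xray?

No

No chain of constraints connects Romeo to Xray in either direction.
A valid ordering placing Xray before Romeo exists, so the answer is no.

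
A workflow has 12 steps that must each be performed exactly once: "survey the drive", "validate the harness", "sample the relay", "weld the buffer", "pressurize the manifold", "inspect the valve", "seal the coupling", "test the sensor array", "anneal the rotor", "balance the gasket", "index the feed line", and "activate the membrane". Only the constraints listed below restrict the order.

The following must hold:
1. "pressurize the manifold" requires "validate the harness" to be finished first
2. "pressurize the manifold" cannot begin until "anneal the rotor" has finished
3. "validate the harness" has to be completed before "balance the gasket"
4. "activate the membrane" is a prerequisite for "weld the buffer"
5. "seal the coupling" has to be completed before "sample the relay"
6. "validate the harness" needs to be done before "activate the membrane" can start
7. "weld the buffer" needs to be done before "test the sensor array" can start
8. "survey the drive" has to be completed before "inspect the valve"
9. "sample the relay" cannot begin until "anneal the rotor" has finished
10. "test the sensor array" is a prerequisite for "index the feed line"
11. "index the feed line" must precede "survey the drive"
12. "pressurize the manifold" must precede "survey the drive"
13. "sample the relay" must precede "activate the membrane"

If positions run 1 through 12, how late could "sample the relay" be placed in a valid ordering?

The steps that are forced after "sample the relay", directly or by a chain of constraints, are "survey the drive", "weld the buffer", "inspect the valve", "test the sensor array", "index the feed line", "activate the membrane". That's 6 steps.
So at least 6 steps follow "sample the relay", putting "sample the relay" no later than position 6. That position is achievable by scheduling everything else first.

6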